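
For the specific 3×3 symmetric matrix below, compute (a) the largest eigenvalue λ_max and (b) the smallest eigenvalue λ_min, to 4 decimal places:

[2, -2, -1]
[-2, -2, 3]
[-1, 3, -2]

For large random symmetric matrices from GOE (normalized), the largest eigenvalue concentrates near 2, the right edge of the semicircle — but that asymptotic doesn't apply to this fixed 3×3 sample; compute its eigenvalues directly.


Since M is real symmetric, all three eigenvalues are real; they are the roots of det(λI − M) = λ³ − (tr M) λ² + s λ − det M, where s is the sum of the principal 2×2 minors.
tr M = 2 + (-2) + (-2) = -2.
s = (2·(-2) − (-2)²) + (2·(-2) − (-1)²) + ((-2)·(-2) − 3²) = -8 + (-5) + (-5) = -18.
det M (expand along row 1) = 2·(-5) − (-2)·7 + (-1)·(-8) = 12.
Characteristic polynomial: λ³ + 2λ² − 18λ − 12 = 0.
Substitute λ = y + (tr M)/3 = y − 0.666667 to remove the quadratic term: y³ + p·y + q = 0 with p = s − (tr M)²/3 = -19.333333 and q = −2(tr M)³/27 + (tr M)·s/3 − det M = 0.592593.
Three real roots ⇒ use the trigonometric (Viète) form: r = 2√(−p/3) = 5.077182, φ = arccos(3q/(p·r)) = arccos(-0.018111) = 1.588909 rad.
y_k = r·cos(φ/3 − 2πk/3) for k = 0, 1, 2 gives y = 4.381562, 0.030653, -4.412215.
λ_k = y_k − 0.666667 gives λ = 3.7149, -0.6360, -5.0789 (check: the sum is -2.0000 = tr M).

Hence λ_max = 3.7149 and λ_min = -5.0789.


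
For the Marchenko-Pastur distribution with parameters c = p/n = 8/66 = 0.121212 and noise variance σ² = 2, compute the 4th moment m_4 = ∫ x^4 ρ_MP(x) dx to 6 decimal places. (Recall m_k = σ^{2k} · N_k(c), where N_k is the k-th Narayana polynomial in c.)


E[X⁴] = σ⁸ (1 + 6c + 6c² + c³) (fourth MP moment). With σ² = 2 (so σ⁸ = 16) and c = 8/66 = 0.121212: E[X⁴] = 16 · (1 + 6·0.121212 + 6·(0.121212)² + (0.121212)³) = 16 · 1.817208.

So E[X^4] = 29.075326.


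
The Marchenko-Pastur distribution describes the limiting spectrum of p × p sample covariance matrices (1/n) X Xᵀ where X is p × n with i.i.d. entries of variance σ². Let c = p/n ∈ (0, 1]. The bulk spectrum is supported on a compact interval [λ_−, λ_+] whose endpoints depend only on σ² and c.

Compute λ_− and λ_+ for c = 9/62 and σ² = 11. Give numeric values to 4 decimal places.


c = 9/62 = 0.145161; √c = 0.381000.
λ_− = σ² (1 − √c)² = 11 · (1 − 0.381000)² = 11 · (0.619000)² = 4.214766.
λ_+ = σ² (1 + √c)² = 11 · (1 + 0.381000)² = 11 · (1.381000)² = 20.978783.

Rounded to 4 decimal places: λ_− ≈ 4.2148, λ_+ ≈ 20.9788.


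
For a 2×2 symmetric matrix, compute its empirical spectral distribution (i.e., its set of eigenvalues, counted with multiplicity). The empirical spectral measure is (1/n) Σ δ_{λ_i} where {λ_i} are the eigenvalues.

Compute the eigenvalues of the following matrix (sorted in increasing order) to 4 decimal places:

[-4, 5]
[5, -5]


Since M is real symmetric, both eigenvalues are real; they are the roots of det(λI − M) = λ² − (tr M) λ + det M.
tr M = -4 + (-5) = -9.
det M = (-4)·(-5) − 5² = 20 − 25 = -5.
Characteristic polynomial: λ² + 9λ − 5 = 0.
Discriminant Δ = (tr M)² − 4·det M = 81 − (-20) = 101; √Δ = 10.049876.
λ = (tr M ± √Δ)/2 = (-9 ± 10.049876)/2, giving (tr M − √Δ)/2 = -9.5249 and (tr M + √Δ)/2 = 0.5249.

Eigenvalues sorted in increasing order: [-9.5249, 0.5249].


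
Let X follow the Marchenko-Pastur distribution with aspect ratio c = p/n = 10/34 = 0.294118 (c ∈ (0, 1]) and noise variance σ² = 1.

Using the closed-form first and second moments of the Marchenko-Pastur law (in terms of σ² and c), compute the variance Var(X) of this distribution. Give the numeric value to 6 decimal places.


Recall the MP moments m_1 = E[X] = σ² and m_2 = E[X²] = σ⁴ (1 + c).
m_1 = E[X] = σ² = 1, so m_1² = 1.
m_2 = E[X²] = σ⁴ (1 + c) = 1 · (1 + 0.294118) = 1 · 1.294118 = 1.294118.
(Note m_2 − m_1² simplifies to c · σ⁴ = 0.294118 · 1.)

Var(X) = m_2 − m_1² = 1.294118 − 1 = 0.294118.


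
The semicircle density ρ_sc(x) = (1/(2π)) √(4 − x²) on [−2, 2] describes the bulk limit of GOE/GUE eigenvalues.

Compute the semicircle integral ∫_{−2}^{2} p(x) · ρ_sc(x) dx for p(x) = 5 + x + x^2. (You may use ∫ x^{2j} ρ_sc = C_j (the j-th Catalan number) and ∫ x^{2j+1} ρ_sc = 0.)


Write p(x) = Σ a_i x^i, split into monomials and integrate each against ρ_sc separately.
Using ∫ x^{2j} ρ_sc = C_j = (1/(j+1)) C(2j, j) (Catalan numbers) and ∫ x^{2j+1} ρ_sc = 0 (odd monomials vanish by symmetry):
  i = 0 (even): a_0 · C_{0} = 5 · 1 = 5
  i = 1 (odd): ∫ x^1 ρ_sc = 0 (vanishes)
  i = 2 (even): a_2 · C_{1} = 1 · 1 = 1

Summing the contributions: ∫_{−2}^{2} p(x) ρ_sc(x) dx = 5 + 1 = 6.


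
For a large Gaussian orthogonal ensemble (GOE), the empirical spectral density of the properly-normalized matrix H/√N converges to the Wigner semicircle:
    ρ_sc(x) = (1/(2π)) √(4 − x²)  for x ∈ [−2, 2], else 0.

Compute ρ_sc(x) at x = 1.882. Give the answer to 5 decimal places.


ρ_sc(x) = (1/(2π)) √(4 − x²). With x = 1.882:
  4 − x² = 4 − (1.882)² = 4 − 3.541924 = 0.458076.
  √(4 − x²) = 0.676813.
  1/(2π) = 0.159155.
  ρ_sc(1.882) = 0.159155 · 0.676813 = 0.107718.

Rounded to 5 decimal places: ρ_sc(1.882) ≈ 0.10772.


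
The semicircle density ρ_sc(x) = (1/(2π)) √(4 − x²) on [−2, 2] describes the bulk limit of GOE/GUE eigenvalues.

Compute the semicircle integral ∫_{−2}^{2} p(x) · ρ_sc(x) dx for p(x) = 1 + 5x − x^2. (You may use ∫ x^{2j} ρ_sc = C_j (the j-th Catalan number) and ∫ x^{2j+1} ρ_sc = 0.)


Write p(x) = Σ a_i x^i, split into monomials and integrate each against ρ_sc separately.
Using ∫ x^{2j} ρ_sc = C_j = (1/(j+1)) C(2j, j) (Catalan numbers) and ∫ x^{2j+1} ρ_sc = 0 (odd monomials vanish by symmetry):
  i = 0 (even): a_0 · C_{0} = 1 · 1 = 1
  i = 1 (odd): ∫ x^1 ρ_sc = 0 (vanishes)
  i = 2 (even): a_2 · C_{1} = -1 · 1 = -1

Summing the contributions: ∫_{−2}^{2} p(x) ρ_sc(x) dx = 1 + (-1) = 0.


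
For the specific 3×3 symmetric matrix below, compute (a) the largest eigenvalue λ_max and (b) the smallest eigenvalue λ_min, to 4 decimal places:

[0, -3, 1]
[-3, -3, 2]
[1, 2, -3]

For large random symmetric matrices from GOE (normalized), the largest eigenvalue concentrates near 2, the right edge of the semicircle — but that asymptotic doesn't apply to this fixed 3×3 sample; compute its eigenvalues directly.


Since M is real symmetric, all three eigenvalues are real; they are the roots of det(λI − M) = λ³ − (tr M) λ² + s λ − det M, where s is the sum of the principal 2×2 minors.
tr M = 0 + (-3) + (-3) = -6.
s = (0·(-3) − (-3)²) + (0·(-3) − 1²) + ((-3)·(-3) − 2²) = -9 + (-1) + 5 = -5.
det M (expand along row 1) = 0·5 − (-3)·7 + 1·(-3) = 18.
Characteristic polynomial: λ³ + 6λ² − 5λ − 18 = 0.
Substitute λ = y + (tr M)/3 = y − 2.000000 to remove the quadratic term: y³ + p·y + q = 0 with p = s − (tr M)²/3 = -17.000000 and q = −2(tr M)³/27 + (tr M)·s/3 − det M = 8.000000.
Three real roots ⇒ use the trigonometric (Viète) form: r = 2√(−p/3) = 4.760952, φ = arccos(3q/(p·r)) = arccos(-0.296530) = 1.871853 rad.
y_k = r·cos(φ/3 − 2πk/3) for k = 0, 1, 2 gives y = 3.863876, 0.476971, -4.340848.
λ_k = y_k − 2.000000 gives λ = 1.8639, -1.5230, -6.3408 (check: the sum is -6.0000 = tr M).

Hence λ_max = 1.8639 and λ_min = -6.3408.


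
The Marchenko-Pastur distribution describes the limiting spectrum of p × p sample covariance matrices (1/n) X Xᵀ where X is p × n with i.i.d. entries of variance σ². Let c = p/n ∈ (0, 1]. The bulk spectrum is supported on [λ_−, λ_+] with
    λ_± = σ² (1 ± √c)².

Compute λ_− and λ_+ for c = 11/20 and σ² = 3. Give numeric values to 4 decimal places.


c = 11/20 = 0.550000; √c = 0.741620.
λ_− = σ² (1 − √c)² = 3 · (1 − 0.741620)² = 3 · (0.258380)² = 0.200281.
λ_+ = σ² (1 + √c)² = 3 · (1 + 0.741620)² = 3 · (1.741620)² = 9.099719.

Rounded to 4 decimal places: λ_− ≈ 0.2003, λ_+ ≈ 9.0997.


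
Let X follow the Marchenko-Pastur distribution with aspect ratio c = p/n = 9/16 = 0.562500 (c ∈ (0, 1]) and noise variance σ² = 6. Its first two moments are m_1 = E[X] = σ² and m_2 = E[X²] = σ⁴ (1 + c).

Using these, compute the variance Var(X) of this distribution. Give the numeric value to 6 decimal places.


m_1 = E[X] = σ² = 6, so m_1² = 36.
m_2 = E[X²] = σ⁴ (1 + c) = 36 · (1 + 0.562500) = 36 · 1.562500 = 56.250000.
(Note m_2 − m_1² simplifies to c · σ⁴ = 0.562500 · 36.)

Var(X) = m_2 − m_1² = 56.250000 − 36 = 20.250000.


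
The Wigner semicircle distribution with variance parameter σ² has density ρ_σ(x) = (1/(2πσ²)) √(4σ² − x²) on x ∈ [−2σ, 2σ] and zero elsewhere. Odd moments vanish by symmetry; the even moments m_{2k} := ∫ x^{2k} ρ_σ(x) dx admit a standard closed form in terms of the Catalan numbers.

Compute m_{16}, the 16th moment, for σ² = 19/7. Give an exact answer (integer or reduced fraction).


By the scaled semicircle moment identity, m_{2k} = σ^{2k} · C_k with k = 8.
C_8 = (1/(k+1)) · C(2k, k) = (1/9) · C(16, 8) = (1/9) · 12870 = 1430.
σ^{2k} = (σ²)^k = (19/7)^8 = 16983563041/5764801.

Therefore m_{16} = σ^{16} · C_8 = (16983563041/5764801) · 1430 = 24286495148630/5764801.


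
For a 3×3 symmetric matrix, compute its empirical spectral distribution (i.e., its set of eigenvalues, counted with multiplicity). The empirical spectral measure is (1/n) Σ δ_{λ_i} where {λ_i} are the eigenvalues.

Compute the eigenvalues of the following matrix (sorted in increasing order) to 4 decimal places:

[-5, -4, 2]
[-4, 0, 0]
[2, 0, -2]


Since M is real symmetric, all three eigenvalues are real; they are the roots of det(λI − M) = λ³ − (tr M) λ² + s λ − det M, where s is the sum of the principal 2×2 minors.
tr M = -5 + 0 + (-2) = -7.
s = ((-5)·0 − (-4)²) + ((-5)·(-2) − 2²) + (0·(-2) − 0²) = -16 + 6 + 0 = -10.
det M (expand along row 1) = (-5)·0 − (-4)·8 + 2·0 = 32.
Characteristic polynomial: λ³ + 7λ² − 10λ − 32 = 0.
Substitute λ = y + (tr M)/3 = y − 2.333333 to remove the quadratic term: y³ + p·y + q = 0 with p = s − (tr M)²/3 = -26.333333 and q = −2(tr M)³/27 + (tr M)·s/3 − det M = 16.740741.
Three real roots ⇒ use the trigonometric (Viète) form: r = 2√(−p/3) = 5.925463, φ = arccos(3q/(p·r)) = arccos(-0.321861) = 1.898490 rad.
y_k = r·cos(φ/3 − 2πk/3) for k = 0, 1, 2 gives y = 4.778038, 0.645960, -5.423998.
λ_k = y_k − 2.333333 gives λ = 2.4447, -1.6874, -7.7573 (check: the sum is -7.0000 = tr M).

Eigenvalues sorted in increasing order: [-7.7573, -1.6874, 2.4447].


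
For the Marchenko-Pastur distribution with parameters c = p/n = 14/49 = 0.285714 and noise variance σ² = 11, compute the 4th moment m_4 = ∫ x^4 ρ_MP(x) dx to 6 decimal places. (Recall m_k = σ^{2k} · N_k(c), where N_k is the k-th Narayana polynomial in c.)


E[X⁴] = σ⁸ (1 + 6c + 6c² + c³) (fourth MP moment). With σ² = 11 (so σ⁸ = 14641) and c = 14/49 = 0.285714: E[X⁴] = 14641 · (1 + 6·0.285714 + 6·(0.285714)² + (0.285714)³) = 14641 · 3.227405.

So E[X^4] = 47252.440233.


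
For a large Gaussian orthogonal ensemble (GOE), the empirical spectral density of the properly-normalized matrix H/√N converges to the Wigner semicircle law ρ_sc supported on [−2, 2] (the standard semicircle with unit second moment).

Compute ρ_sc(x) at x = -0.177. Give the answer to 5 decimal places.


ρ_sc(x) = (1/(2π)) √(4 − x²). With x = -0.177:
  4 − x² = 4 − (-0.177)² = 4 − 0.031329 = 3.968671.
  √(4 − x²) = 1.992152.
  1/(2π) = 0.159155.
  ρ_sc(-0.177) = 0.159155 · 1.992152 = 0.317061.

Rounded to 5 decimal places: ρ_sc(-0.177) ≈ 0.31706.


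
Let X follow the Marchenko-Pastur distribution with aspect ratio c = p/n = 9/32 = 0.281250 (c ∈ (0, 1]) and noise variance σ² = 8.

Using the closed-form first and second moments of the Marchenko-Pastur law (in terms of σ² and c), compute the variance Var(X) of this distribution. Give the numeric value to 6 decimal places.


Recall the MP moments m_1 = E[X] = σ² and m_2 = E[X²] = σ⁴ (1 + c).
m_1 = E[X] = σ² = 8, so m_1² = 64.
m_2 = E[X²] = σ⁴ (1 + c) = 64 · (1 + 0.281250) = 64 · 1.281250 = 82.000000.
(Note m_2 − m_1² simplifies to c · σ⁴ = 0.281250 · 64.)

Var(X) = m_2 − m_1² = 82.000000 − 64 = 18.000000.


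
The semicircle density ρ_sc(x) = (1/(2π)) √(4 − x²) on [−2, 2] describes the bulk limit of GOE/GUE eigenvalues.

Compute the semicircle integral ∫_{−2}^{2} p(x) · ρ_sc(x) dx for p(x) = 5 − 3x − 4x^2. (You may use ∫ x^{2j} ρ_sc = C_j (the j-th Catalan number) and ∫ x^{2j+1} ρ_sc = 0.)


Write p(x) = Σ a_i x^i, split into monomials and integrate each against ρ_sc separately.
Using ∫ x^{2j} ρ_sc = C_j = (1/(j+1)) C(2j, j) (Catalan numbers) and ∫ x^{2j+1} ρ_sc = 0 (odd monomials vanish by symmetry):
  i = 0 (even): a_0 · C_{0} = 5 · 1 = 5
  i = 1 (odd): ∫ x^1 ρ_sc = 0 (vanishes)
  i = 2 (even): a_2 · C_{1} = -4 · 1 = -4

Summing the contributions: ∫_{−2}^{2} p(x) ρ_sc(x) dx = 5 + (-4) = 1.


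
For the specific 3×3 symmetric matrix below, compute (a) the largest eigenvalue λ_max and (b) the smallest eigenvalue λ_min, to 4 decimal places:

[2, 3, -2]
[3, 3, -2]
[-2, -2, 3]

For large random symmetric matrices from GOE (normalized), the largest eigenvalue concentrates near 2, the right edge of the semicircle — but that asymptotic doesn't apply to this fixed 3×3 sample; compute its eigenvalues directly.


Since M is real symmetric, all three eigenvalues are real; they are the roots of det(λI − M) = λ³ − (tr M) λ² + s λ − det M, where s is the sum of the principal 2×2 minors.
tr M = 2 + 3 + 3 = 8.
s = (2·3 − 3²) + (2·3 − (-2)²) + (3·3 − (-2)²) = -3 + 2 + 5 = 4.
det M (expand along row 1) = 2·5 − 3·5 + (-2)·0 = -5.
Characteristic polynomial: λ³ − 8λ² + 4λ + 5 = 0.
Substitute λ = y + (tr M)/3 = y + 2.666667 to remove the quadratic term: y³ + p·y + q = 0 with p = s − (tr M)²/3 = -17.333333 and q = −2(tr M)³/27 + (tr M)·s/3 − det M = -22.259259.
Three real roots ⇒ use the trigonometric (Viète) form: r = 2√(−p/3) = 4.807402, φ = arccos(3q/(p·r)) = arccos(0.801382) = 0.641195 rad.
y_k = r·cos(φ/3 − 2πk/3) for k = 0, 1, 2 gives y = 4.698015, -1.465932, -3.232084.
λ_k = y_k + 2.666667 gives λ = 7.3647, 1.2007, -0.5654 (check: the sum is 8.0000 = tr M).

Hence λ_max = 7.3647 and λ_min = -0.5654.


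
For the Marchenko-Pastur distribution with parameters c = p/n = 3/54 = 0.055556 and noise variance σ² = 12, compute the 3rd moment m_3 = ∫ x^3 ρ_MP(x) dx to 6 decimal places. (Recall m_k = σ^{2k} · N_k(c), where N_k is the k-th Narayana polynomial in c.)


E[X³] = σ⁶ (1 + 3c + c²) (third MP moment). With σ² = 12 (so σ⁶ = 1728) and c = 3/54 = 0.055556: E[X³] = 1728 · (1 + 3·0.055556 + (0.055556)²) = 1728 · 1.169753.

So E[X^3] = 2021.333333.


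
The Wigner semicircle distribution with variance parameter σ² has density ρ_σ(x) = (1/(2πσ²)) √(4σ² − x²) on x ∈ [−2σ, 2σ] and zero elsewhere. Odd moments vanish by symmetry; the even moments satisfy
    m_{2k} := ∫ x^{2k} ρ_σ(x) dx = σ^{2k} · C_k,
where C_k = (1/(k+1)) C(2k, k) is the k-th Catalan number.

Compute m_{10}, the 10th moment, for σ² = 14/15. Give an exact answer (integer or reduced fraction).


By the scaled semicircle moment identity, m_{2k} = σ^{2k} · C_k with k = 5.
C_5 = (1/(k+1)) · C(2k, k) = (1/6) · C(10, 5) = (1/6) · 252 = 42.
σ^{2k} = (σ²)^k = (14/15)^5 = 537824/759375.

Therefore m_{10} = σ^{10} · C_5 = (537824/759375) · 42 = 7529536/253125.


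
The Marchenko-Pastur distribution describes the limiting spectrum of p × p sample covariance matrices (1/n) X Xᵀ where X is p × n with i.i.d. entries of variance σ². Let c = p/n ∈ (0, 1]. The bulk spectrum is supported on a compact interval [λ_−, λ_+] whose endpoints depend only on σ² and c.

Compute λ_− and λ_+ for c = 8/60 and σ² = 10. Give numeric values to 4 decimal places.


c = 8/60 = 0.133333; √c = 0.365148.
λ_− = σ² (1 − √c)² = 10 · (1 − 0.365148)² = 10 · (0.634852)² = 4.030366.
λ_+ = σ² (1 + √c)² = 10 · (1 + 0.365148)² = 10 · (1.365148)² = 18.636301.

Rounded to 4 decimal places: λ_− ≈ 4.0304, λ_+ ≈ 18.6363.


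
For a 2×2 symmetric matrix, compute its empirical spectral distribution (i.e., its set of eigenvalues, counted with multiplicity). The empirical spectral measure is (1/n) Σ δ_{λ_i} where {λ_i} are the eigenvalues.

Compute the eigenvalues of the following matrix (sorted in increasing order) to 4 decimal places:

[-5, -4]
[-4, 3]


Since M is real symmetric, both eigenvalues are real; they are the roots of det(λI − M) = λ² − (tr M) λ + det M.
tr M = -5 + 3 = -2.
det M = (-5)·3 − (-4)² = -15 − 16 = -31.
Characteristic polynomial: λ² + 2λ − 31 = 0.
Discriminant Δ = (tr M)² − 4·det M = 4 − (-124) = 128; √Δ = 11.313708.
λ = (tr M ± √Δ)/2 = (-2 ± 11.313708)/2, giving (tr M − √Δ)/2 = -6.6569 and (tr M + √Δ)/2 = 4.6569.

Eigenvalues sorted in increasing order: [-6.6569, 4.6569].


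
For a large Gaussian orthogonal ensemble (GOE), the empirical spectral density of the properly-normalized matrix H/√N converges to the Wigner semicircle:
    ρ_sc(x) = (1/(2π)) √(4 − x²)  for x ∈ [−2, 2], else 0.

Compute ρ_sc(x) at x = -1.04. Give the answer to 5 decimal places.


ρ_sc(x) = (1/(2π)) √(4 − x²). With x = -1.04:
  4 − x² = 4 − (-1.04)² = 4 − 1.081600 = 2.918400.
  √(4 − x²) = 1.708333.
  1/(2π) = 0.159155.
  ρ_sc(-1.04) = 0.159155 · 1.708333 = 0.271890.

Rounded to 5 decimal places: ρ_sc(-1.04) ≈ 0.27189.


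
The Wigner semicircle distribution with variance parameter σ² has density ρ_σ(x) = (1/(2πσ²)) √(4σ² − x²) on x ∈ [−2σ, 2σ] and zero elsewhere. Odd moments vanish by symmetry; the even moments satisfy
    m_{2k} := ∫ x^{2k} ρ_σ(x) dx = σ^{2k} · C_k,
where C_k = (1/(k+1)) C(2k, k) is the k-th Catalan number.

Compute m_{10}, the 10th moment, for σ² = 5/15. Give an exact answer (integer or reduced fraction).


By the scaled semicircle moment identity, m_{2k} = σ^{2k} · C_k with k = 5.
C_5 = (1/(k+1)) · C(2k, k) = (1/6) · C(10, 5) = (1/6) · 252 = 42.
σ^{2k} = (σ²)^k = (5/15)^5 = 1/243.

Therefore m_{10} = σ^{10} · C_5 = (1/243) · 42 = 14/81.


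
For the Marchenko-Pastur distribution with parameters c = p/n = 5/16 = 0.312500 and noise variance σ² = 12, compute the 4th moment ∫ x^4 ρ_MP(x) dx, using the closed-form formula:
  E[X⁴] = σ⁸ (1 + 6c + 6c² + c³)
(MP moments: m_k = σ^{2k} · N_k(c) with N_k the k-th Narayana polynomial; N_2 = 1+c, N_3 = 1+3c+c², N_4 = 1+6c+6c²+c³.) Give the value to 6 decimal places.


E[X⁴] = σ⁸ (1 + 6c + 6c² + c³) (fourth MP moment). With σ² = 12 (so σ⁸ = 20736) and c = 5/16 = 0.312500: E[X⁴] = 20736 · (1 + 6·0.312500 + 6·(0.312500)² + (0.312500)³) = 20736 · 3.491455.

So E[X^4] = 72398.812500.


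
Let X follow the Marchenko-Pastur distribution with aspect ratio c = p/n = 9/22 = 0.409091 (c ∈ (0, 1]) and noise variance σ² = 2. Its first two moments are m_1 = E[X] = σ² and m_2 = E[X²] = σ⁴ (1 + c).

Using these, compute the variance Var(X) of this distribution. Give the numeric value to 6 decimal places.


m_1 = E[X] = σ² = 2, so m_1² = 4.
m_2 = E[X²] = σ⁴ (1 + c) = 4 · (1 + 0.409091) = 4 · 1.409091 = 5.636364.
(Note m_2 − m_1² simplifies to c · σ⁴ = 0.409091 · 4.)

Var(X) = m_2 − m_1² = 5.636364 − 4 = 1.636364.


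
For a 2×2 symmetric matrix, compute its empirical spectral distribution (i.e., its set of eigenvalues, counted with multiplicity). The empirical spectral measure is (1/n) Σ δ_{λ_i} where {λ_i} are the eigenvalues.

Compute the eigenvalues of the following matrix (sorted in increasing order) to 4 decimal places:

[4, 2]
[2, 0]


Since M is real symmetric, both eigenvalues are real; they are the roots of det(λI − M) = λ² − (tr M) λ + det M.
tr M = 4 + 0 = 4.
det M = 4·0 − 2² = 0 − 4 = -4.
Characteristic polynomial: λ² − 4λ − 4 = 0.
Discriminant Δ = (tr M)² − 4·det M = 16 − (-16) = 32; √Δ = 5.656854.
λ = (tr M ± √Δ)/2 = (4 ± 5.656854)/2, giving (tr M − √Δ)/2 = -0.8284 and (tr M + √Δ)/2 = 4.8284.

Eigenvalues sorted in increasing order: [-0.8284, 4.8284].


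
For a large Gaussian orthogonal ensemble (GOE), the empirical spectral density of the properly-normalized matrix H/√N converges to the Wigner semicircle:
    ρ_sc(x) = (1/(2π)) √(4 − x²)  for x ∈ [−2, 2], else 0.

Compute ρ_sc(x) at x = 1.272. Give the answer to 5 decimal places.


ρ_sc(x) = (1/(2π)) √(4 − x²). With x = 1.272:
  4 − x² = 4 − (1.272)² = 4 − 1.617984 = 2.382016.
  √(4 − x²) = 1.543378.
  1/(2π) = 0.159155.
  ρ_sc(1.272) = 0.159155 · 1.543378 = 0.245636.

Rounded to 5 decimal places: ρ_sc(1.272) ≈ 0.24564.


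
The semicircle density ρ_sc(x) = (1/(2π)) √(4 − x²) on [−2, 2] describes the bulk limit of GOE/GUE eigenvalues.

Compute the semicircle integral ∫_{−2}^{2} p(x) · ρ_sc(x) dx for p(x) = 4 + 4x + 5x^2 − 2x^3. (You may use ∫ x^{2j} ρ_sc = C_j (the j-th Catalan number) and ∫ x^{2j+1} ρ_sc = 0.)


Write p(x) = Σ a_i x^i, split into monomials and integrate each against ρ_sc separately.
Using ∫ x^{2j} ρ_sc = C_j = (1/(j+1)) C(2j, j) (Catalan numbers) and ∫ x^{2j+1} ρ_sc = 0 (odd monomials vanish by symmetry):
  i = 0 (even): a_0 · C_{0} = 4 · 1 = 4
  i = 1 (odd): ∫ x^1 ρ_sc = 0 (vanishes)
  i = 2 (even): a_2 · C_{1} = 5 · 1 = 5
  i = 3 (odd): ∫ x^3 ρ_sc = 0 (vanishes)

Summing the contributions: ∫_{−2}^{2} p(x) ρ_sc(x) dx = 4 + 5 = 9.


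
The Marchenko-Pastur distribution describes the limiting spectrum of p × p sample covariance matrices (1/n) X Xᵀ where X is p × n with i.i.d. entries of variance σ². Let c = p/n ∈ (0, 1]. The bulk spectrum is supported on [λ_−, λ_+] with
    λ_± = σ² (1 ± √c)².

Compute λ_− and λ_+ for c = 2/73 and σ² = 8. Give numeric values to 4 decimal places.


c = 2/73 = 0.027397; √c = 0.165521.
λ_− = σ² (1 − √c)² = 8 · (1 − 0.165521)² = 8 · (0.834479)² = 5.570839.
λ_+ = σ² (1 + √c)² = 8 · (1 + 0.165521)² = 8 · (1.165521)² = 10.867517.

Rounded to 4 decimal places: λ_− ≈ 5.5708, λ_+ ≈ 10.8675.


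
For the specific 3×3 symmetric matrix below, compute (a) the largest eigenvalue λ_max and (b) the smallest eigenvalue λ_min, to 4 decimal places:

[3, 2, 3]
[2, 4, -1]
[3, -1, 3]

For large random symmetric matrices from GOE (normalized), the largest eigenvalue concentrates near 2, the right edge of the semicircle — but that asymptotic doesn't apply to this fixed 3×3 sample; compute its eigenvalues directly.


Since M is real symmetric, all three eigenvalues are real; they are the roots of det(λI − M) = λ³ − (tr M) λ² + s λ − det M, where s is the sum of the principal 2×2 minors.
tr M = 3 + 4 + 3 = 10.
s = (3·4 − 2²) + (3·3 − 3²) + (4·3 − (-1)²) = 8 + 0 + 11 = 19.
det M (expand along row 1) = 3·11 − 2·9 + 3·(-14) = -27.
Characteristic polynomial: λ³ − 10λ² + 19λ + 27 = 0.
Substitute λ = y + (tr M)/3 = y + 3.333333 to remove the quadratic term: y³ + p·y + q = 0 with p = s − (tr M)²/3 = -14.333333 and q = −2(tr M)³/27 + (tr M)·s/3 − det M = 16.259259.
Three real roots ⇒ use the trigonometric (Viète) form: r = 2√(−p/3) = 4.371626, φ = arccos(3q/(p·r)) = arccos(-0.778452) = 2.462992 rad.
y_k = r·cos(φ/3 − 2πk/3) for k = 0, 1, 2 gives y = 2.979226, 1.281035, -4.260261.
λ_k = y_k + 3.333333 gives λ = 6.3126, 4.6144, -0.9269 (check: the sum is 10.0000 = tr M).

Hence λ_max = 6.3126 and λ_min = -0.9269.


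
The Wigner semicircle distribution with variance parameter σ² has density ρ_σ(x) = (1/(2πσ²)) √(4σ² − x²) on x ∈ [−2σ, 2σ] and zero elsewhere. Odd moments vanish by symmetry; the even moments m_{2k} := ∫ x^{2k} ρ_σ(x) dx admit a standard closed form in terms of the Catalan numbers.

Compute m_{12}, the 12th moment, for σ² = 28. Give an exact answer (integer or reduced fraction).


By the scaled semicircle moment identity, m_{2k} = σ^{2k} · C_k with k = 6.
C_6 = (1/(k+1)) · C(2k, k) = (1/7) · C(12, 6) = (1/7) · 924 = 132.
σ^{2k} = (σ²)^k = (28)^6 = 481890304.

Therefore m_{12} = σ^{12} · C_6 = 481890304 · 132 = 63609520128.


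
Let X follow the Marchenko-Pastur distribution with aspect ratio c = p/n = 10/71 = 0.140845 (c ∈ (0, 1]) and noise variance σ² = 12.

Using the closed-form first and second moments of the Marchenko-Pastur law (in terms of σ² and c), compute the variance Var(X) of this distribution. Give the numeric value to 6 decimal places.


Recall the MP moments m_1 = E[X] = σ² and m_2 = E[X²] = σ⁴ (1 + c).
m_1 = E[X] = σ² = 12, so m_1² = 144.
m_2 = E[X²] = σ⁴ (1 + c) = 144 · (1 + 0.140845) = 144 · 1.140845 = 164.281690.
(Note m_2 − m_1² simplifies to c · σ⁴ = 0.140845 · 144.)

Var(X) = m_2 − m_1² = 164.281690 − 144 = 20.281690.


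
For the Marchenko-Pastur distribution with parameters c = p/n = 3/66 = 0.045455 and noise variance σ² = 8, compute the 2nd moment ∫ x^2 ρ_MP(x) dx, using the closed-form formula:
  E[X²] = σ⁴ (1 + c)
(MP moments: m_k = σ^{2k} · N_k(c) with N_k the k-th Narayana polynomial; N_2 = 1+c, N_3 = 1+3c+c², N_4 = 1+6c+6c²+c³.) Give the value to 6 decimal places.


E[X²] = σ⁴ (1 + c) (second MP moment). With σ² = 8 (so σ⁴ = 64) and c = 3/66 = 0.045455: E[X²] = 64 · (1 + 0.045455) = 64 · 1.045455.

So E[X^2] = 66.909091.


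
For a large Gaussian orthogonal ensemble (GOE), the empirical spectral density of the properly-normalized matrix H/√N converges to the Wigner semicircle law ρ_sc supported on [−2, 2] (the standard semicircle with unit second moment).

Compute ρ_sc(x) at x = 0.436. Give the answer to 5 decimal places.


ρ_sc(x) = (1/(2π)) √(4 − x²). With x = 0.436:
  4 − x² = 4 − (0.436)² = 4 − 0.190096 = 3.809904.
  √(4 − x²) = 1.951898.
  1/(2π) = 0.159155.
  ρ_sc(0.436) = 0.159155 · 1.951898 = 0.310654.

Rounded to 5 decimal places: ρ_sc(0.436) ≈ 0.31065.


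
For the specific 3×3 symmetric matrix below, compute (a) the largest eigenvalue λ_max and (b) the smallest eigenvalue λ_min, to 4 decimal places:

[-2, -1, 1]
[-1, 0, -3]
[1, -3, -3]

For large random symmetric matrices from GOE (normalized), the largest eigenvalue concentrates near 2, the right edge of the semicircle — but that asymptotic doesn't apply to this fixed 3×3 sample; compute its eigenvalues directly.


Since M is real symmetric, all three eigenvalues are real; they are the roots of det(λI − M) = λ³ − (tr M) λ² + s λ − det M, where s is the sum of the principal 2×2 minors.
tr M = -2 + 0 + (-3) = -5.
s = ((-2)·0 − (-1)²) + ((-2)·(-3) − 1²) + (0·(-3) − (-3)²) = -1 + 5 + (-9) = -5.
det M (expand along row 1) = (-2)·(-9) − (-1)·6 + 1·3 = 27.
Characteristic polynomial: λ³ + 5λ² − 5λ − 27 = 0.
Substitute λ = y + (tr M)/3 = y − 1.666667 to remove the quadratic term: y³ + p·y + q = 0 with p = s − (tr M)²/3 = -13.333333 and q = −2(tr M)³/27 + (tr M)·s/3 − det M = -9.407407.
Three real roots ⇒ use the trigonometric (Viète) form: r = 2√(−p/3) = 4.216370, φ = arccos(3q/(p·r)) = arccos(0.502012) = 1.044873 rad.
y_k = r·cos(φ/3 − 2πk/3) for k = 0, 1, 2 gives y = 3.963208, -0.735382, -3.227826.
λ_k = y_k − 1.666667 gives λ = 2.2965, -2.4020, -4.8945 (check: the sum is -5.0000 = tr M).

Hence λ_max = 2.2965 and λ_min = -4.8945.


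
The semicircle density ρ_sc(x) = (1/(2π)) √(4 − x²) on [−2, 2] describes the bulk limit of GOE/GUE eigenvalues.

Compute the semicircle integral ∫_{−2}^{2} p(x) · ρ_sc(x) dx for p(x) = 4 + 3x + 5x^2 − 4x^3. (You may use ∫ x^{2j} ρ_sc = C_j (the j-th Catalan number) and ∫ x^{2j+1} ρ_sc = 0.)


Write p(x) = Σ a_i x^i, split into monomials and integrate each against ρ_sc separately.
Using ∫ x^{2j} ρ_sc = C_j = (1/(j+1)) C(2j, j) (Catalan numbers) and ∫ x^{2j+1} ρ_sc = 0 (odd monomials vanish by symmetry):
  i = 0 (even): a_0 · C_{0} = 4 · 1 = 4
  i = 1 (odd): ∫ x^1 ρ_sc = 0 (vanishes)
  i = 2 (even): a_2 · C_{1} = 5 · 1 = 5
  i = 3 (odd): ∫ x^3 ρ_sc = 0 (vanishes)

Summing the contributions: ∫_{−2}^{2} p(x) ρ_sc(x) dx = 4 + 5 = 9.


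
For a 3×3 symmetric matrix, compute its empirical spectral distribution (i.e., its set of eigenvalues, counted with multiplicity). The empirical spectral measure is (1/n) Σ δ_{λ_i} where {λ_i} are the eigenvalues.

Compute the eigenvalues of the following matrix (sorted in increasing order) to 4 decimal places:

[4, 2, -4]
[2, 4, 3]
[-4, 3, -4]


Since M is real symmetric, all three eigenvalues are real; they are the roots of det(λI − M) = λ³ − (tr M) λ² + s λ − det M, where s is the sum of the principal 2×2 minors.
tr M = 4 + 4 + (-4) = 4.
s = (4·4 − 2²) + (4·(-4) − (-4)²) + (4·(-4) − 3²) = 12 + (-32) + (-25) = -45.
det M (expand along row 1) = 4·(-25) − 2·4 + (-4)·22 = -196.
Characteristic polynomial: λ³ − 4λ² − 45λ + 196 = 0.
Substitute λ = y + (tr M)/3 = y + 1.333333 to remove the quadratic term: y³ + p·y + q = 0 with p = s − (tr M)²/3 = -50.333333 and q = −2(tr M)³/27 + (tr M)·s/3 − det M = 131.259259.
Three real roots ⇒ use the trigonometric (Viète) form: r = 2√(−p/3) = 8.192137, φ = arccos(3q/(p·r)) = arccos(-0.954989) = 2.840418 rad.
y_k = r·cos(φ/3 − 2πk/3) for k = 0, 1, 2 gives y = 4.786486, 3.364404, -8.150890.
λ_k = y_k + 1.333333 gives λ = 6.1198, 4.6977, -6.8176 (check: the sum is 4.0000 = tr M).

Eigenvalues sorted in increasing order: [-6.8176, 4.6977, 6.1198].


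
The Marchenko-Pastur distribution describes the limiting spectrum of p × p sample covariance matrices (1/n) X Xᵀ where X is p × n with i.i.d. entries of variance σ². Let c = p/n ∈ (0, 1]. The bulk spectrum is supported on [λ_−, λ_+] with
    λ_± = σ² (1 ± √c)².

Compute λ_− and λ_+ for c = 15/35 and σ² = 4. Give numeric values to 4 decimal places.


c = 15/35 = 0.428571; √c = 0.654654.
λ_− = σ² (1 − √c)² = 4 · (1 − 0.654654)² = 4 · (0.345346)² = 0.477056.
λ_+ = σ² (1 + √c)² = 4 · (1 + 0.654654)² = 4 · (1.654654)² = 10.951515.

Rounded to 4 decimal places: λ_− ≈ 0.4771, λ_+ ≈ 10.9515.


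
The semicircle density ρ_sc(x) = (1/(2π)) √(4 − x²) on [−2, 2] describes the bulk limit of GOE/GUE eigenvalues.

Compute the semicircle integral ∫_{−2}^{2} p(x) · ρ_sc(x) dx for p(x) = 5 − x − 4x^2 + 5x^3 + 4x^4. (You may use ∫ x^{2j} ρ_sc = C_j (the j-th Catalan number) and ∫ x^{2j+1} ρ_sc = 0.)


Write p(x) = Σ a_i x^i, split into monomials and integrate each against ρ_sc separately.
Using ∫ x^{2j} ρ_sc = C_j = (1/(j+1)) C(2j, j) (Catalan numbers) and ∫ x^{2j+1} ρ_sc = 0 (odd monomials vanish by symmetry):
  i = 0 (even): a_0 · C_{0} = 5 · 1 = 5
  i = 1 (odd): ∫ x^1 ρ_sc = 0 (vanishes)
  i = 2 (even): a_2 · C_{1} = -4 · 1 = -4
  i = 3 (odd): ∫ x^3 ρ_sc = 0 (vanishes)
  i = 4 (even): a_4 · C_{2} = 4 · 2 = 8

Summing the contributions: ∫_{−2}^{2} p(x) ρ_sc(x) dx = 5 + (-4) + 8 = 9.


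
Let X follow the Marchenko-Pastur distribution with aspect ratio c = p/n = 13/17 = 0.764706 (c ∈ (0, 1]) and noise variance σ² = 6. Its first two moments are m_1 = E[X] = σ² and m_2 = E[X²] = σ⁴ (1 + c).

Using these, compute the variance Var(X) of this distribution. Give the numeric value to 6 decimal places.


m_1 = E[X] = σ² = 6, so m_1² = 36.
m_2 = E[X²] = σ⁴ (1 + c) = 36 · (1 + 0.764706) = 36 · 1.764706 = 63.529412.
(Note m_2 − m_1² simplifies to c · σ⁴ = 0.764706 · 36.)

Var(X) = m_2 − m_1² = 63.529412 − 36 = 27.529412.


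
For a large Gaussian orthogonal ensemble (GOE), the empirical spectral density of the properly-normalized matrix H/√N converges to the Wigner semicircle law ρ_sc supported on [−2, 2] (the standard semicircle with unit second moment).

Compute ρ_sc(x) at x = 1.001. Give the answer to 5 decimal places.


ρ_sc(x) = (1/(2π)) √(4 − x²). With x = 1.001:
  4 − x² = 4 − (1.001)² = 4 − 1.002001 = 2.997999.
  √(4 − x²) = 1.731473.
  1/(2π) = 0.159155.
  ρ_sc(1.001) = 0.159155 · 1.731473 = 0.275572.

Rounded to 5 decimal places: ρ_sc(1.001) ≈ 0.27557.


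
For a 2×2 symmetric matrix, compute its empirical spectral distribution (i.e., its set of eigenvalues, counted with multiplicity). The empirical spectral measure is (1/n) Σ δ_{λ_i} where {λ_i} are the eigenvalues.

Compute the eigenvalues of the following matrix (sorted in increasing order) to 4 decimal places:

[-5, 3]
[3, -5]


Since M is real symmetric, both eigenvalues are real; they are the roots of det(λI − M) = λ² − (tr M) λ + det M.
tr M = -5 + (-5) = -10.
det M = (-5)·(-5) − 3² = 25 − 9 = 16.
Characteristic polynomial: λ² + 10λ + 16 = 0.
Discriminant Δ = (tr M)² − 4·det M = 100 − 64 = 36; √Δ = 6.000000.
λ = (tr M ± √Δ)/2 = (-10 ± 6.000000)/2, giving (tr M − √Δ)/2 = -8.0000 and (tr M + √Δ)/2 = -2.0000.

Eigenvalues sorted in increasing order: [-8.0000, -2.0000].


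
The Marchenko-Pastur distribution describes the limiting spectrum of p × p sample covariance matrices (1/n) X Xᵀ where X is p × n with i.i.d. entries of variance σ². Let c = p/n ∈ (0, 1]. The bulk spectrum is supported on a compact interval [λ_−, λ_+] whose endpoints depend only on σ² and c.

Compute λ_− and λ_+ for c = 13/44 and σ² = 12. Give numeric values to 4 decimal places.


c = 13/44 = 0.295455; √c = 0.543557.
λ_− = σ² (1 − √c)² = 12 · (1 − 0.543557)² = 12 · (0.456443)² = 2.500079.
λ_+ = σ² (1 + √c)² = 12 · (1 + 0.543557)² = 12 · (1.543557)² = 28.590830.

Rounded to 4 decimal places: λ_− ≈ 2.5001, λ_+ ≈ 28.5908.


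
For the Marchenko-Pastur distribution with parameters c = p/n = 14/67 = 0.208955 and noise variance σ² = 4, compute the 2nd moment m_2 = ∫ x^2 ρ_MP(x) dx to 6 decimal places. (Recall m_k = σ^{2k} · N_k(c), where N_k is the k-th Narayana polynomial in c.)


E[X²] = σ⁴ (1 + c) (second MP moment). With σ² = 4 (so σ⁴ = 16) and c = 14/67 = 0.208955: E[X²] = 16 · (1 + 0.208955) = 16 · 1.208955.

So E[X^2] = 19.343284.


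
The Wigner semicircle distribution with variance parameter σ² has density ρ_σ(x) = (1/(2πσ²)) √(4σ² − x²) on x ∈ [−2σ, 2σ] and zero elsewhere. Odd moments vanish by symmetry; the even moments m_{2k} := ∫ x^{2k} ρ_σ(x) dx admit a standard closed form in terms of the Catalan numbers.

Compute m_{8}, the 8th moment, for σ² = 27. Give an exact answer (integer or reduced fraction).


By the scaled semicircle moment identity, m_{2k} = σ^{2k} · C_k with k = 4.
C_4 = (1/(k+1)) · C(2k, k) = (1/5) · C(8, 4) = (1/5) · 70 = 14.
σ^{2k} = (σ²)^k = (27)^4 = 531441.

Therefore m_{8} = σ^{8} · C_4 = 531441 · 14 = 7440174.


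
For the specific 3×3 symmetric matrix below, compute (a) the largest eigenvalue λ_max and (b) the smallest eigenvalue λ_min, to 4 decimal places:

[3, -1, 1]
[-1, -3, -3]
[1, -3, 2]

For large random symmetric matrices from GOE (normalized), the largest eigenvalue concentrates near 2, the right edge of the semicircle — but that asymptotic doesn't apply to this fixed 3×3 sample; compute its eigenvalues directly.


Since M is real symmetric, all three eigenvalues are real; they are the roots of det(λI − M) = λ³ − (tr M) λ² + s λ − det M, where s is the sum of the principal 2×2 minors.
tr M = 3 + (-3) + 2 = 2.
s = (3·(-3) − (-1)²) + (3·2 − 1²) + ((-3)·2 − (-3)²) = -10 + 5 + (-15) = -20.
det M (expand along row 1) = 3·(-15) − (-1)·1 + 1·6 = -38.
Characteristic polynomial: λ³ − 2λ² − 20λ + 38 = 0.
Substitute λ = y + (tr M)/3 = y + 0.666667 to remove the quadratic term: y³ + p·y + q = 0 with p = s − (tr M)²/3 = -21.333333 and q = −2(tr M)³/27 + (tr M)·s/3 − det M = 24.074074.
Three real roots ⇒ use the trigonometric (Viète) form: r = 2√(−p/3) = 5.333333, φ = arccos(3q/(p·r)) = arccos(-0.634766) = 2.258501 rad.
y_k = r·cos(φ/3 − 2πk/3) for k = 0, 1, 2 gives y = 3.892023, 1.211907, -5.103930.
λ_k = y_k + 0.666667 gives λ = 4.5587, 1.8786, -4.4373 (check: the sum is 2.0000 = tr M).

Hence λ_max = 4.5587 and λ_min = -4.4373.


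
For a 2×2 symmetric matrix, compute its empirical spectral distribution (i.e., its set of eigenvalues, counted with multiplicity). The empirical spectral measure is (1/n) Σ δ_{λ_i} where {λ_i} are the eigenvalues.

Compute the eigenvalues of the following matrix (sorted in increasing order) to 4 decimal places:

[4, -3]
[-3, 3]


Since M is real symmetric, both eigenvalues are real; they are the roots of det(λI − M) = λ² − (tr M) λ + det M.
tr M = 4 + 3 = 7.
det M = 4·3 − (-3)² = 12 − 9 = 3.
Characteristic polynomial: λ² − 7λ + 3 = 0.
Discriminant Δ = (tr M)² − 4·det M = 49 − 12 = 37; √Δ = 6.082763.
λ = (tr M ± √Δ)/2 = (7 ± 6.082763)/2, giving (tr M − √Δ)/2 = 0.4586 and (tr M + √Δ)/2 = 6.5414.

Eigenvalues sorted in increasing order: [0.4586, 6.5414].


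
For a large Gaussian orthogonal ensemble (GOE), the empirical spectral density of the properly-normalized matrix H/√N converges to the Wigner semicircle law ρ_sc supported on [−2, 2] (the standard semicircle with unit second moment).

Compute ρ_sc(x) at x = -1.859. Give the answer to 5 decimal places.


ρ_sc(x) = (1/(2π)) √(4 − x²). With x = -1.859:
  4 − x² = 4 − (-1.859)² = 4 − 3.455881 = 0.544119.
  √(4 − x²) = 0.737644.
  1/(2π) = 0.159155.
  ρ_sc(-1.859) = 0.159155 · 0.737644 = 0.117400.

Rounded to 5 decimal places: ρ_sc(-1.859) ≈ 0.11740.


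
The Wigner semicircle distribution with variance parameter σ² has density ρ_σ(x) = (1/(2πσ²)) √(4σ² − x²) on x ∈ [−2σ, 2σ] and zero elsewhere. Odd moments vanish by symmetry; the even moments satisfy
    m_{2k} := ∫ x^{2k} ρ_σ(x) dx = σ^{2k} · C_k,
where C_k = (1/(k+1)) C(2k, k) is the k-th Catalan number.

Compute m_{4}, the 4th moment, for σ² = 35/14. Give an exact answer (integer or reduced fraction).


By the scaled semicircle moment identity, m_{2k} = σ^{2k} · C_k with k = 2.
C_2 = (1/(k+1)) · C(2k, k) = (1/3) · C(4, 2) = (1/3) · 6 = 2.
σ^{2k} = (σ²)^k = (35/14)^2 = 25/4.

Therefore m_{4} = σ^{4} · C_2 = (25/4) · 2 = 25/2.


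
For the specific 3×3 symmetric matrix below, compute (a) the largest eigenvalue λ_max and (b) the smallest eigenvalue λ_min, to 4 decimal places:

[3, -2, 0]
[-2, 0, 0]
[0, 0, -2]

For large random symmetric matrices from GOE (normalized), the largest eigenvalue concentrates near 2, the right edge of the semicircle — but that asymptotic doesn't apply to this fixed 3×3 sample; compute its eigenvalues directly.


Since M is real symmetric, all three eigenvalues are real; they are the roots of det(λI − M) = λ³ − (tr M) λ² + s λ − det M, where s is the sum of the principal 2×2 minors.
tr M = 3 + 0 + (-2) = 1.
s = (3·0 − (-2)²) + (3·(-2) − 0²) + (0·(-2) − 0²) = -4 + (-6) + 0 = -10.
det M (expand along row 1) = 3·0 − (-2)·4 + 0·0 = 8.
Characteristic polynomial: λ³ − λ² − 10λ − 8 = 0.
Substitute λ = y + (tr M)/3 = y + 0.333333 to remove the quadratic term: y³ + p·y + q = 0 with p = s − (tr M)²/3 = -10.333333 and q = −2(tr M)³/27 + (tr M)·s/3 − det M = -11.407407.
Three real roots ⇒ use the trigonometric (Viète) form: r = 2√(−p/3) = 3.711843, φ = arccos(3q/(p·r)) = arccos(0.892233) = 0.468531 rad.
y_k = r·cos(φ/3 − 2πk/3) for k = 0, 1, 2 gives y = 3.666667, -1.333333, -2.333333.
λ_k = y_k + 0.333333 gives λ = 4.0000, -1.0000, -2.0000 (check: the sum is 1.0000 = tr M).

Hence λ_max = 4.0000 and λ_min = -2.0000.
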